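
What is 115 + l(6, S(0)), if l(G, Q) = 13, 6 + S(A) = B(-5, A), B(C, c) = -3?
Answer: 128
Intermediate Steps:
S(A) = -9 (S(A) = -6 - 3 = -9)
115 + l(6, S(0)) = 115 + 13 = 128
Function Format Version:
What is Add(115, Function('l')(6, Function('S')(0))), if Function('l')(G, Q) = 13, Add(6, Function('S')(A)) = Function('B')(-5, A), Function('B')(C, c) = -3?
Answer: 128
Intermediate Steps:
Function('S')(A) = -9 (Function('S')(A) = Add(-6, -3) = -9)
Add(115, Function('l')(6, Function('S')(0))) = Add(115, 13) = 128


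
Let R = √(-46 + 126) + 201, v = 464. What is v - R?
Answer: 263 - 4*√5 ≈ 254.06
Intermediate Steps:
R = 201 + 4*√5 (R = √80 + 201 = 4*√5 + 201 = 201 + 4*√5 ≈ 209.94)
v - R = 464 - (201 + 4*√5) = 464 + (-201 - 4*√5) = 263 - 4*√5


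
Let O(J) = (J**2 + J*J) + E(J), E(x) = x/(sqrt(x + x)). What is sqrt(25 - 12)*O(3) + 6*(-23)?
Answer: -138 + sqrt(13)*(36 + sqrt(6))/2 ≈ -68.684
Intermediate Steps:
E(x) = sqrt(2)*sqrt(x)/2 (E(x) = x/(sqrt(2*x)) = x/((sqrt(2)*sqrt(x))) = x*(sqrt(2)/(2*sqrt(x))) = sqrt(2)*sqrt(x)/2)
O(J) = 2*J**2 + sqrt(2)*sqrt(J)/2 (O(J) = (J**2 + J*J) + sqrt(2)*sqrt(J)/2 = (J**2 + J**2) + sqrt(2)*sqrt(J)/2 = 2*J**2 + sqrt(2)*sqrt(J)/2)
sqrt(25 - 12)*O(3) + 6*(-23) = sqrt(25 - 12)*(2*3**2 + sqrt(2)*sqrt(3)/2) + 6*(-23) = sqrt(13)*(2*9 + sqrt(6)/2) - 138 = sqrt(13)*(18 + sqrt(6)/2) - 138 = -138 + sqrt(13)*(18 + sqrt(6)/2)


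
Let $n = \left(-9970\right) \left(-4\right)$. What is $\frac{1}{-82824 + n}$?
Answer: $- \frac{1}{42944} \approx -2.3286 \cdot 10^{-5}$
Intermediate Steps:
$n = 39880$
$\frac{1}{-82824 + n} = \frac{1}{-82824 + 39880} = \frac{1}{-42944} = - \frac{1}{42944}$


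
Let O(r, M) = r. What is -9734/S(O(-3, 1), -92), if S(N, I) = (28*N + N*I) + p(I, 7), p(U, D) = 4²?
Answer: -4867/104 ≈ -46.798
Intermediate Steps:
p(U, D) = 16
S(N, I) = 16 + 28*N + I*N (S(N, I) = (28*N + N*I) + 16 = (28*N + I*N) + 16 = 16 + 28*N + I*N)
-9734/S(O(-3, 1), -92) = -9734/(16 + 28*(-3) - 92*(-3)) = -9734/(16 - 84 + 276) = -9734/208 = -9734*1/208 = -4867/104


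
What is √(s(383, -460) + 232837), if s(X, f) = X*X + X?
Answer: √379909 ≈ 616.37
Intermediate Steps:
s(X, f) = X + X² (s(X, f) = X² + X = X + X²)
√(s(383, -460) + 232837) = √(383*(1 + 383) + 232837) = √(383*384 + 232837) = √(147072 + 232837) = √379909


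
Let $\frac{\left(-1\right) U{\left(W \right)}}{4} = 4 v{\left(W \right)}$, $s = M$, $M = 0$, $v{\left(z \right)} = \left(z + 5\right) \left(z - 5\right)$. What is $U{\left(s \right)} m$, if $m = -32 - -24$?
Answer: $-3200$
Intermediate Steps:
$v{\left(z \right)} = \left(-5 + z\right) \left(5 + z\right)$ ($v{\left(z \right)} = \left(5 + z\right) \left(-5 + z\right) = \left(-5 + z\right) \left(5 + z\right)$)
$m = -8$ ($m = -32 + 24 = -8$)
$s = 0$
$U{\left(W \right)} = 400 - 16 W^{2}$ ($U{\left(W \right)} = - 4 \cdot 4 \left(-25 + W^{2}\right) = - 4 \left(-100 + 4 W^{2}\right) = 400 - 16 W^{2}$)
$U{\left(s \right)} m = \left(400 - 16 \cdot 0^{2}\right) \left(-8\right) = \left(400 - 0\right) \left(-8\right) = \left(400 + 0\right) \left(-8\right) = 400 \left(-8\right) = -3200$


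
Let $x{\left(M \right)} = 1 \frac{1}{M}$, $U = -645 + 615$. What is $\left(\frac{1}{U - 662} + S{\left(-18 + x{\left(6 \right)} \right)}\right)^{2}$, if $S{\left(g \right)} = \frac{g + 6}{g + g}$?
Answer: $\frac{598242681}{5482513936} \approx 0.10912$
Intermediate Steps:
$U = -30$
$x{\left(M \right)} = \frac{1}{M}$
$S{\left(g \right)} = \frac{6 + g}{2 g}$
$\left(\frac{1}{U - 662} + S{\left(-18 + x{\left(6 \right)} \right)}\right)^{2} = \left(\frac{1}{-30 - 662} + \frac{6 - \left(18 - \frac{1}{6}\right)}{2 \left(-18 + \frac{1}{6}\right)}\right)^{2} = \left(\frac{1}{-692} + \frac{6 + \left(-18 + \frac{1}{6}\right)}{2 \left(-18 + \frac{1}{6}\right)}\right)^{2} = \left(- \frac{1}{692} + \frac{6 - \frac{107}{6}}{2 \left(- \frac{107}{6}\right)}\right)^{2} = \left(- \frac{1}{692} + \frac{1}{2} \left(- \frac{6}{107}\right) \left(- \frac{71}{6}\right)\right)^{2} = \left(- \frac{1}{692} + \frac{71}{214}\right)^{2} = \left(\frac{24459}{74044}\right)^{2} = \frac{598242681}{5482513936}$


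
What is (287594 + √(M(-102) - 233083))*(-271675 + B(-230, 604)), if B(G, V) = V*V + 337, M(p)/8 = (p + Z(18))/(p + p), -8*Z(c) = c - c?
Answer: 26883711932 + 93478*I*√233079 ≈ 2.6884e+10 + 4.513e+7*I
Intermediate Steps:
Z(c) = 0 (Z(c) = -(c - c)/8 = -⅛*0 = 0)
M(p) = 4 (M(p) = 8*((p + 0)/(p + p)) = 8*(p/((2*p))) = 8*(p*(1/(2*p))) = 8*(½) = 4)
B(G, V) = 337 + V² (B(G, V) = V² + 337 = 337 + V²)
(287594 + √(M(-102) - 233083))*(-271675 + B(-230, 604)) = (287594 + √(4 - 233083))*(-271675 + (337 + 604²)) = (287594 + √(-233079))*(-271675 + (337 + 364816)) = (287594 + I*√233079)*(-271675 + 365153) = (287594 + I*√233079)*93478 = 26883711932 + 93478*I*√233079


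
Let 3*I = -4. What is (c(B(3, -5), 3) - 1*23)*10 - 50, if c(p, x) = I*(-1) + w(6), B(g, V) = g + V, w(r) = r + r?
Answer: -440/3 ≈ -146.67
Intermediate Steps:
w(r) = 2*r
I = -4/3 (I = (1/3)*(-4) = -4/3 ≈ -1.3333)
B(g, V) = V + g
c(p, x) = 40/3 (c(p, x) = -4/3*(-1) + 2*6 = 4/3 + 12 = 40/3)
(c(B(3, -5), 3) - 1*23)*10 - 50 = (40/3 - 1*23)*10 - 50 = (40/3 - 23)*10 - 50 = -29/3*10 - 50 = -290/3 - 50 = -440/3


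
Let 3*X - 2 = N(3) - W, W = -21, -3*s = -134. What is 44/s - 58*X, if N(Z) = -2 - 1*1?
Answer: -77522/201 ≈ -385.68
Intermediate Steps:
s = 134/3 (s = -⅓*(-134) = 134/3 ≈ 44.667)
N(Z) = -3 (N(Z) = -2 - 1 = -3)
X = 20/3 (X = ⅔ + (-3 - 1*(-21))/3 = ⅔ + (-3 + 21)/3 = ⅔ + (⅓)*18 = ⅔ + 6 = 20/3 ≈ 6.6667)
44/s - 58*X = 44/(134/3) - 58*20/3 = 44*(3/134) - 1160/3 = 66/67 - 1160/3 = -77522/201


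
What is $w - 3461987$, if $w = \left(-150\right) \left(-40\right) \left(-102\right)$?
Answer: $-4073987$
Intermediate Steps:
$w = -612000$ ($w = 6000 \left(-102\right) = -612000$)
$w - 3461987 = -612000 - 3461987 = -4073987$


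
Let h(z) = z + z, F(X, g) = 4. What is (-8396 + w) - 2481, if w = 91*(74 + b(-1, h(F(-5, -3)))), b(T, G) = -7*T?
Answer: -3506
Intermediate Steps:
h(z) = 2*z
w = 7371 (w = 91*(74 - 7*(-1)) = 91*(74 + 7) = 91*81 = 7371)
(-8396 + w) - 2481 = (-8396 + 7371) - 2481 = -1025 - 2481 = -3506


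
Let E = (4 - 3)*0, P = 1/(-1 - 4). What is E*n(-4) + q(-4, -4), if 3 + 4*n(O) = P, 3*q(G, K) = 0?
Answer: 0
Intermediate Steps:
P = -⅕ (P = 1/(-5) = -⅕ ≈ -0.20000)
q(G, K) = 0 (q(G, K) = (⅓)*0 = 0)
n(O) = -⅘ (n(O) = -¾ + (¼)*(-⅕) = -¾ - 1/20 = -⅘)
E = 0 (E = 1*0 = 0)
E*n(-4) + q(-4, -4) = 0*(-⅘) + 0 = 0 + 0 = 0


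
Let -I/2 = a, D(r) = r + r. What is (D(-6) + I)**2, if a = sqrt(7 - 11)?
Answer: 128 + 96*I ≈ 128.0 + 96.0*I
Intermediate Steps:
D(r) = 2*r
a = 2*I (a = sqrt(-4) = 2*I ≈ 2.0*I)
I = -4*I ≈ -4.0*I
(D(-6) + I)**2 = (2*(-6) - 4*I)**2 = (-12 - 4*I)**2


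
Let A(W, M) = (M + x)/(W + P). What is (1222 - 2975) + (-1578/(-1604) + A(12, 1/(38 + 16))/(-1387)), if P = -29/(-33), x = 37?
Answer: -3727270454882/2127415275 ≈ -1752.0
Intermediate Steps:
P = 29/33 (P = -29*(-1/33) = 29/33 ≈ 0.87879)
A(W, M) = (37 + M)/(29/33 + W) (A(W, M) = (M + 37)/(W + 29/33) = (37 + M)/(29/33 + W))
(1222 - 2975) + (-1578/(-1604) + A(12, 1/(38 + 16))/(-1387)) = (1222 - 2975) + (-1578/(-1604) + (33*(37 + 1/(38 + 16))/(29 + 33*12))/(-1387)) = -1753 + (-1578*(-1/1604) + (33*(37 + 1/54)/(29 + 396))*(-1/1387)) = -1753 + (789/802 + (33*(37 + 1/54)/425)*(-1/1387)) = -1753 + (789/802 + (33*(1/425)*(1999/54))*(-1/1387)) = -1753 + (789/802 + (21989/7650)*(-1/1387)) = -1753 + (789/802 - 21989/10610550) = -1753 + 2088522193/2127415275 = -3727270454882/2127415275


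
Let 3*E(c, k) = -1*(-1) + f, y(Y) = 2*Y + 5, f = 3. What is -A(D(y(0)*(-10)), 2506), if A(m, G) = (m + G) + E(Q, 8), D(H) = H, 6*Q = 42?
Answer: -7372/3 ≈ -2457.3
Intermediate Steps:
y(Y) = 5 + 2*Y
Q = 7 (Q = (⅙)*42 = 7)
E(c, k) = 4/3 (E(c, k) = (-1*(-1) + 3)/3 = (1 + 3)/3 = (⅓)*4 = 4/3)
A(m, G) = 4/3 + G + m (A(m, G) = (m + G) + 4/3 = (G + m) + 4/3 = 4/3 + G + m)
-A(D(y(0)*(-10)), 2506) = -(4/3 + 2506 + (5 + 2*0)*(-10)) = -(4/3 + 2506 + (5 + 0)*(-10)) = -(4/3 + 2506 + 5*(-10)) = -(4/3 + 2506 - 50) = -1*7372/3 = -7372/3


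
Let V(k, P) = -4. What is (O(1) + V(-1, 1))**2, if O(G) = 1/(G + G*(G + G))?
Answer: 121/9 ≈ 13.444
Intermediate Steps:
O(G) = 1/(G + 2*G**2) (O(G) = 1/(G + G*(2*G)) = 1/(G + 2*G**2))
(O(1) + V(-1, 1))**2 = (1/(1*(1 + 2*1)) - 4)**2 = (1/(1 + 2) - 4)**2 = (1/3 - 4)**2 = (-11/3)**2 = 121/9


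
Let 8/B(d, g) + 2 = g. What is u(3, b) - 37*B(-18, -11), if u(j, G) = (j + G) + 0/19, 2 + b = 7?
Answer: 400/13 ≈ 30.769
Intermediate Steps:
b = 5 (b = -2 + 7 = 5)
B(d, g) = 8/(-2 + g)
u(j, G) = G + j (u(j, G) = (G + j) + 0*(1/19) = (G + j) + 0 = G + j)
u(3, b) - 37*B(-18, -11) = (5 + 3) - 296/(-2 - 11) = 8 - 296/(-13) = 8 - 296*(-1)/13 = 8 - 37*(-8/13) = 8 + 296/13 = 400/13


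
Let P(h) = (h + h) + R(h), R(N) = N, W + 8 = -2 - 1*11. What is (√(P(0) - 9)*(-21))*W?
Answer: 1323*I ≈ 1323.0*I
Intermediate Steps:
W = -21 (W = -8 + (-2 - 1*11) = -8 + (-2 - 11) = -8 - 13 = -21)
P(h) = 3*h (P(h) = (h + h) + h = 2*h + h = 3*h)
(√(P(0) - 9)*(-21))*W = (√(3*0 - 9)*(-21))*(-21) = (√(0 - 9)*(-21))*(-21) = (√(-9)*(-21))*(-21) = ((3*I)*(-21))*(-21) = -63*I*(-21) = 1323*I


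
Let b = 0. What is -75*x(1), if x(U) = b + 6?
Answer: -450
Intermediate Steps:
x(U) = 6 (x(U) = 0 + 6 = 6)
-75*x(1) = -75*6 = -450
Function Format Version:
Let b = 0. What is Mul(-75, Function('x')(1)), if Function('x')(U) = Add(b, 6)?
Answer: -450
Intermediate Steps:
Function('x')(U) = 6 (Function('x')(U) = Add(0, 6) = 6)
Mul(-75, Function('x')(1)) = Mul(-75, 6) = -450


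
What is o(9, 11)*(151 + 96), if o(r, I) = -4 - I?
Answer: -3705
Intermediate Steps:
o(9, 11)*(151 + 96) = (-4 - 1*11)*(151 + 96) = (-4 - 11)*247 = -15*247 = -3705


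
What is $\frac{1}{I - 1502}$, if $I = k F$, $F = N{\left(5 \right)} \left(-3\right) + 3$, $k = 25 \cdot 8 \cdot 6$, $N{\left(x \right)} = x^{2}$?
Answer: $- \frac{1}{87902} \approx -1.1376 \cdot 10^{-5}$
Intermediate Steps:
$k = 1200$ ($k = 200 \cdot 6 = 1200$)
$F = -72$ ($F = 5^{2} \left(-3\right) + 3 = 25 \left(-3\right) + 3 = -75 + 3 = -72$)
$I = -86400$ ($I = 1200 \left(-72\right) = -86400$)
$\frac{1}{I - 1502} = \frac{1}{-86400 - 1502} = \frac{1}{-87902} = - \frac{1}{87902}$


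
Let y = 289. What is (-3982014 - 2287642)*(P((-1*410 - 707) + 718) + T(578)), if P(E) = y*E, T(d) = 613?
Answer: 719117003888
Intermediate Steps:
P(E) = 289*E
(-3982014 - 2287642)*(P((-1*410 - 707) + 718) + T(578)) = (-3982014 - 2287642)*(289*((-1*410 - 707) + 718) + 613) = -6269656*(289*((-410 - 707) + 718) + 613) = -6269656*(289*(-1117 + 718) + 613) = -6269656*(289*(-399) + 613) = -6269656*(-115311 + 613) = -6269656*(-114698) = 719117003888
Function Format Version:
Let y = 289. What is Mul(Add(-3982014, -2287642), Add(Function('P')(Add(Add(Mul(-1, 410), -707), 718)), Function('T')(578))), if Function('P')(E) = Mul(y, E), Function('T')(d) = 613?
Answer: 719117003888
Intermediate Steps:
Function('P')(E) = Mul(289, E)
Mul(Add(-3982014, -2287642), Add(Function('P')(Add(Add(Mul(-1, 410), -707), 718)), Function('T')(578))) = Mul(Add(-3982014, -2287642), Add(Mul(289, Add(Add(Mul(-1, 410), -707), 718)), 613)) = Mul(-6269656, Add(Mul(289, Add(Add(-410, -707), 718)), 613)) = Mul(-6269656, Add(Mul(289, Add(-1117, 718)), 613)) = Mul(-6269656, Add(Mul(289, -399), 613)) = Mul(-6269656, Add(-115311, 613)) = Mul(-6269656, -114698) = 719117003888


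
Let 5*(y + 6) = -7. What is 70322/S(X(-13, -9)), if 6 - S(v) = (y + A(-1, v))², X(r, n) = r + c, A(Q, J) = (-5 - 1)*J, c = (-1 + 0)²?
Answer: -1758050/104179 ≈ -16.875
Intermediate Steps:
y = -37/5 (y = -6 + (⅕)*(-7) = -6 - 7/5 = -37/5 ≈ -7.4000)
c = 1 (c = (-1)² = 1)
A(Q, J) = -6*J
X(r, n) = 1 + r (X(r, n) = r + 1 = 1 + r)
S(v) = 6 - (-37/5 - 6*v)²
70322/S(X(-13, -9)) = 70322/(6 - (37 + 30*(1 - 13))²/25) = 70322/(6 - (37 + 30*(-12))²/25) = 70322/(6 - (37 - 360)²/25) = 70322/(6 - 1/25*(-323)²) = 70322/(6 - 1/25*104329) = 70322/(6 - 104329/25) = 70322/(-104179/25) = 70322*(-25/104179) = -1758050/104179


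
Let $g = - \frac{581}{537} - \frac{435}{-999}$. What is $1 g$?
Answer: $- \frac{38536}{59607} \approx -0.6465$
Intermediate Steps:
$g = - \frac{38536}{59607}$ ($g = \left(-581\right) \frac{1}{537} - - \frac{145}{333} = - \frac{581}{537} + \frac{145}{333} = - \frac{38536}{59607} \approx -0.6465$)
$1 g = 1 \left(- \frac{38536}{59607}\right) = - \frac{38536}{59607}$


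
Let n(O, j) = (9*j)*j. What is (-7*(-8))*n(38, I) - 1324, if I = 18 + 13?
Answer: 483020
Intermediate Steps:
I = 31
n(O, j) = 9*j²
(-7*(-8))*n(38, I) - 1324 = (-7*(-8))*(9*31²) - 1324 = 56*(9*961) - 1324 = 56*8649 - 1324 = 484344 - 1324 = 483020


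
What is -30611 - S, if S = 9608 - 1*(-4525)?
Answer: -44744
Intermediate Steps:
S = 14133 (S = 9608 + 4525 = 14133)
-30611 - S = -30611 - 1*14133 = -30611 - 14133 = -44744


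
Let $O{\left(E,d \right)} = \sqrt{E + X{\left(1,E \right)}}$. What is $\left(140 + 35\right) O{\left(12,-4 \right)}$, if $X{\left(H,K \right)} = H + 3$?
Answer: $700$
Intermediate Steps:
$X{\left(H,K \right)} = 3 + H$
$O{\left(E,d \right)} = \sqrt{4 + E}$ ($O{\left(E,d \right)} = \sqrt{E + \left(3 + 1\right)} = \sqrt{E + 4} = \sqrt{4 + E}$)
$\left(140 + 35\right) O{\left(12,-4 \right)} = \left(140 + 35\right) \sqrt{4 + 12} = 175 \sqrt{16} = 175 \cdot 4 = 700$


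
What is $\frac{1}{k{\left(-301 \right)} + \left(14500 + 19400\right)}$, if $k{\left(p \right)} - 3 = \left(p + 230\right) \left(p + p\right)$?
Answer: $\frac{1}{76645} \approx 1.3047 \cdot 10^{-5}$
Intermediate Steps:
$k{\left(p \right)} = 3 + 2 p \left(230 + p\right)$ ($k{\left(p \right)} = 3 + \left(p + 230\right) \left(p + p\right) = 3 + \left(230 + p\right) 2 p = 3 + 2 p \left(230 + p\right)$)
$\frac{1}{k{\left(-301 \right)} + \left(14500 + 19400\right)} = \frac{1}{\left(3 + 2 \left(-301\right)^{2} + 460 \left(-301\right)\right) + \left(14500 + 19400\right)} = \frac{1}{\left(3 + 2 \cdot 90601 - 138460\right) + 33900} = \frac{1}{\left(3 + 181202 - 138460\right) + 33900} = \frac{1}{42745 + 33900} = \frac{1}{76645}$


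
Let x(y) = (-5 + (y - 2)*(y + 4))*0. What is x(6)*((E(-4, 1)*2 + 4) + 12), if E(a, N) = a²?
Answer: 0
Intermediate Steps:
x(y) = 0 (x(y) = (-5 + (-2 + y)*(4 + y))*0 = 0)
x(6)*((E(-4, 1)*2 + 4) + 12) = 0*(((-4)²*2 + 4) + 12) = 0*((16*2 + 4) + 12) = 0*((32 + 4) + 12) = 0*(36 + 12) = 0*48 = 0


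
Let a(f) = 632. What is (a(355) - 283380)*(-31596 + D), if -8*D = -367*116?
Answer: 7429062326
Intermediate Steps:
D = 10643/2 (D = -(-367)*116/8 = -⅛*(-42572) = 10643/2 ≈ 5321.5)
(a(355) - 283380)*(-31596 + D) = (632 - 283380)*(-31596 + 10643/2) = -282748*(-52549/2) = 7429062326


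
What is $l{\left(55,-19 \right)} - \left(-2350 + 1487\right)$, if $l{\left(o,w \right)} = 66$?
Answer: $929$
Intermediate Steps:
$l{\left(55,-19 \right)} - \left(-2350 + 1487\right) = 66 - \left(-2350 + 1487\right) = 66 - -863 = 66 + 863 = 929$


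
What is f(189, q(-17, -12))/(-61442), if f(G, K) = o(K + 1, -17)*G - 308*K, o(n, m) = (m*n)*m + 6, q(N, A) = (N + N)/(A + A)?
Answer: -1592381/737304 ≈ -2.1597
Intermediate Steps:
q(N, A) = N/A (q(N, A) = (2*N)/((2*A)) = (2*N)*(1/(2*A)) = N/A)
o(n, m) = 6 + n*m**2 (o(n, m) = n*m**2 + 6 = 6 + n*m**2)
f(G, K) = -308*K + G*(295 + 289*K) (f(G, K) = (6 + (K + 1)*(-17)**2)*G - 308*K = (6 + (1 + K)*289)*G - 308*K = (6 + (289 + 289*K))*G - 308*K = (295 + 289*K)*G - 308*K = G*(295 + 289*K) - 308*K = -308*K + G*(295 + 289*K))
f(189, q(-17, -12))/(-61442) = (-(-5236)/(-12) + 189*(295 + 289*(-17/(-12))))/(-61442) = (-(-5236)*(-1)/12 + 189*(295 + 289*(-17*(-1/12))))*(-1/61442) = (-308*17/12 + 189*(295 + 289*(17/12)))*(-1/61442) = (-1309/3 + 189*(295 + 4913/12))*(-1/61442) = (-1309/3 + 189*(8453/12))*(-1/61442) = (-1309/3 + 532539/4)*(-1/61442) = (1592381/12)*(-1/61442) = -1592381/737304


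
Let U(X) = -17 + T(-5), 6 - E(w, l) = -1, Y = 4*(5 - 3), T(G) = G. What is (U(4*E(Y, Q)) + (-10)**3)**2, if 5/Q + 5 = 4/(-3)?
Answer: 1044484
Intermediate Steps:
Y = 8 (Y = 4*2 = 8)
Q = -15/19 (Q = 5/(-5 + 4/(-3)) = 5/(-5 + 4*(-1/3)) = 5/(-5 - 4/3) = 5/(-19/3) = 5*(-3/19) = -15/19 ≈ -0.78947)
E(w, l) = 7 (E(w, l) = 6 - 1*(-1) = 6 + 1 = 7)
U(X) = -22 (U(X) = -17 - 5 = -22)
(U(4*E(Y, Q)) + (-10)**3)**2 = (-22 + (-10)**3)**2 = (-22 - 1000)**2 = (-1022)**2 = 1044484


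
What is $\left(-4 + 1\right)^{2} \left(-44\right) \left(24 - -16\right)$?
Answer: $-15840$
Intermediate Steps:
$\left(-4 + 1\right)^{2} \left(-44\right) \left(24 - -16\right) = \left(-3\right)^{2} \left(-44\right) \left(24 + 16\right) = 9 \left(-44\right) 40 = \left(-396\right) 40 = -15840$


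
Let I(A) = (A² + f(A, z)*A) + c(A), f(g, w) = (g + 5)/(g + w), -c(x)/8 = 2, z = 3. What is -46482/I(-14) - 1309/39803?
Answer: -3392296732/12299127 ≈ -275.82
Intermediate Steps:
c(x) = -16 (c(x) = -8*2 = -16)
f(g, w) = (5 + g)/(g + w)
I(A) = -16 + A² + A*(5 + A)/(3 + A) (I(A) = (A² + ((5 + A)/(A + 3))*A) - 16 = (A² + ((5 + A)/(3 + A))*A) - 16 = (A² + A*(5 + A)/(3 + A)) - 16 = -16 + A² + A*(5 + A)/(3 + A))
-46482/I(-14) - 1309/39803 = -46482*(3 - 14)/(-14*(5 - 14) + (-16 + (-14)²)*(3 - 14)) - 1309/39803 = -46482*(-11/(-14*(-9) + (-16 + 196)*(-11))) - 1309*1/39803 = -46482*(-11/(126 + 180*(-11))) - 1309/39803 = -46482*(-11/(126 - 1980)) - 1309/39803 = -46482/((-1/11*(-1854))) - 1309/39803 = -46482/1854/11 - 1309/39803 = -46482*11/1854 - 1309/39803 = -85217/309 - 1309/39803 = -3392296732/12299127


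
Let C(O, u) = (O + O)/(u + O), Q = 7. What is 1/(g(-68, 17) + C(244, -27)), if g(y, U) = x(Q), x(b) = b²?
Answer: 217/11121 ≈ 0.019513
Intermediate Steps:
C(O, u) = 2*O/(O + u) (C(O, u) = (2*O)/(O + u) = 2*O/(O + u))
g(y, U) = 49 (g(y, U) = 7² = 49)
1/(g(-68, 17) + C(244, -27)) = 1/(49 + 2*244/(244 - 27)) = 1/(49 + 2*244/217) = 1/(49 + 2*244*(1/217)) = 1/(49 + 488/217) = 1/(11121/217) = 217/11121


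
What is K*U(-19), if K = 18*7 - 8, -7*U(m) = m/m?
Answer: -118/7 ≈ -16.857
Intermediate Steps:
U(m) = -1/7 (U(m) = -m/(7*m) = -1/7*1 = -1/7)
K = 118 (K = 126 - 8 = 118)
K*U(-19) = 118*(-1/7) = -118/7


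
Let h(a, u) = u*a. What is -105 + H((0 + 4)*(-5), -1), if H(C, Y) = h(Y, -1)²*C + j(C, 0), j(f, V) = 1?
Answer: -124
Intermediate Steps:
h(a, u) = a*u
H(C, Y) = 1 + C*Y² (H(C, Y) = (Y*(-1))²*C + 1 = (-Y)²*C + 1 = Y²*C + 1 = C*Y² + 1 = 1 + C*Y²)
-105 + H((0 + 4)*(-5), -1) = -105 + (1 + ((0 + 4)*(-5))*(-1)²) = -105 + (1 + (4*(-5))*1) = -105 + (1 - 20*1) = -105 + (1 - 20) = -105 - 19 = -124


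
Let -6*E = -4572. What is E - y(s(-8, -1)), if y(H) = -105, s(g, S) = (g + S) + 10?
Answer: 867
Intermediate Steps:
E = 762 (E = -1/6*(-4572) = 762)
s(g, S) = 10 + S + g (s(g, S) = (S + g) + 10 = 10 + S + g)
E - y(s(-8, -1)) = 762 - 1*(-105) = 762 + 105 = 867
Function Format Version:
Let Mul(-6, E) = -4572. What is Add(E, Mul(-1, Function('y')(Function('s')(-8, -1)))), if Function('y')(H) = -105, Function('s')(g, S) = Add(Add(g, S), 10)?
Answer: 867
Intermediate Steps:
E = 762 (E = Mul(Rational(-1, 6), -4572) = 762)
Function('s')(g, S) = Add(10, S, g) (Function('s')(g, S) = Add(Add(S, g), 10) = Add(10, S, g))
Add(E, Mul(-1, Function('y')(Function('s')(-8, -1)))) = Add(762, Mul(-1, -105)) = Add(762, 105) = 867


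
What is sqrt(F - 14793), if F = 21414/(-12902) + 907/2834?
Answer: I*sqrt(4944807190873238962)/18282134 ≈ 121.63*I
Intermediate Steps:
F = -24492581/18282134 (F = 21414*(-1/12902) + 907*(1/2834) = -10707/6451 + 907/2834 = -24492581/18282134 ≈ -1.3397)
sqrt(F - 14793) = sqrt(-24492581/18282134 - 14793) = sqrt(-270472100843/18282134) = I*sqrt(4944807190873238962)/18282134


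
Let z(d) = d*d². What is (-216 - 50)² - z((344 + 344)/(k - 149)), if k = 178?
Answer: 1400007412/24389 ≈ 57403.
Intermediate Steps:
z(d) = d³
(-216 - 50)² - z((344 + 344)/(k - 149)) = (-216 - 50)² - ((344 + 344)/(178 - 149))³ = (-266)² - (688/29)³ = 70756 - (688*(1/29))³ = 70756 - (688/29)³ = 70756 - 1*325660672/24389 = 70756 - 325660672/24389 = 1400007412/24389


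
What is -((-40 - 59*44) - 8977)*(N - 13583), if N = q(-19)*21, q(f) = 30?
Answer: -150423189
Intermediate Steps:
N = 630 (N = 30*21 = 630)
-((-40 - 59*44) - 8977)*(N - 13583) = -((-40 - 59*44) - 8977)*(630 - 13583) = -((-40 - 2596) - 8977)*(-12953) = -(-2636 - 8977)*(-12953) = -(-11613)*(-12953) = -1*150423189 = -150423189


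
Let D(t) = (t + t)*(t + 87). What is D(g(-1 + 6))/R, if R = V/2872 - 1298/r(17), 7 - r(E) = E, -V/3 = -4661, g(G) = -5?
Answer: -11775200/1933843 ≈ -6.0890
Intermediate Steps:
V = 13983 (V = -3*(-4661) = 13983)
r(E) = 7 - E
D(t) = 2*t*(87 + t) (D(t) = (2*t)*(87 + t) = 2*t*(87 + t))
R = 1933843/14360 (R = 13983/2872 - 1298/(7 - 1*17) = 13983*(1/2872) - 1298/(7 - 17) = 13983/2872 - 1298/(-10) = 13983/2872 - 1298*(-1/10) = 13983/2872 + 649/5 = 1933843/14360 ≈ 134.67)
D(g(-1 + 6))/R = (2*(-5)*(87 - 5))/(1933843/14360) = (2*(-5)*82)*(14360/1933843) = -820*14360/1933843 = -11775200/1933843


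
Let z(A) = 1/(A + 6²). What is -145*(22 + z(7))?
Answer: -137315/43 ≈ -3193.4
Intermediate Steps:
z(A) = 1/(36 + A) (z(A) = 1/(A + 36) = 1/(36 + A))
-145*(22 + z(7)) = -145*(22 + 1/(36 + 7)) = -145*(22 + 1/43) = -145*947/43 = -137315/43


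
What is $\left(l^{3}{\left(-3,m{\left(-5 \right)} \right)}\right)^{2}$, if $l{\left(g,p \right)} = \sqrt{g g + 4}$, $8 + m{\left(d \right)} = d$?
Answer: $2197$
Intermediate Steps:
$m{\left(d \right)} = -8 + d$
$l{\left(g,p \right)} = \sqrt{4 + g^{2}}$ ($l{\left(g,p \right)} = \sqrt{g^{2} + 4} = \sqrt{4 + g^{2}}$)
$\left(l^{3}{\left(-3,m{\left(-5 \right)} \right)}\right)^{2} = \left(\left(\sqrt{4 + \left(-3\right)^{2}}\right)^{3}\right)^{2} = \left(\left(\sqrt{4 + 9}\right)^{3}\right)^{2} = \left(\left(\sqrt{13}\right)^{3}\right)^{2} = \left(13 \sqrt{13}\right)^{2} = 2197$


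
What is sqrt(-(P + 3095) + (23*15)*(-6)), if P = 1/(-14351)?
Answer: I*sqrt(1063737938814)/14351 ≈ 71.868*I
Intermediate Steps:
P = -1/14351 ≈ -6.9682e-5
sqrt(-(P + 3095) + (23*15)*(-6)) = sqrt(-(-1/14351 + 3095) + (23*15)*(-6)) = sqrt(-1*44416344/14351 + 345*(-6)) = sqrt(-44416344/14351 - 2070) = sqrt(-74122914/14351) = I*sqrt(1063737938814)/14351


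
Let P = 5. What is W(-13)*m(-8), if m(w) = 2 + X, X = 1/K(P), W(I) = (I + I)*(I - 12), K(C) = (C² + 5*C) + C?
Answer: 14430/11 ≈ 1311.8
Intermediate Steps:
K(C) = C² + 6*C
W(I) = 2*I*(-12 + I) (W(I) = (2*I)*(-12 + I) = 2*I*(-12 + I))
X = 1/55 (X = 1/(5*(6 + 5)) = 1/(5*11) = 1/55 ≈ 0.018182)
m(w) = 111/55 (m(w) = 2 + 1/55 = 111/55)
W(-13)*m(-8) = (2*(-13)*(-12 - 13))*(111/55) = (2*(-13)*(-25))*(111/55) = 650*(111/55) = 14430/11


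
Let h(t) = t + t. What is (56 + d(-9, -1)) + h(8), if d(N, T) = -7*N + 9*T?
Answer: 126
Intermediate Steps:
h(t) = 2*t
(56 + d(-9, -1)) + h(8) = (56 + (-7*(-9) + 9*(-1))) + 2*8 = (56 + (63 - 9)) + 16 = (56 + 54) + 16 = 110 + 16 = 126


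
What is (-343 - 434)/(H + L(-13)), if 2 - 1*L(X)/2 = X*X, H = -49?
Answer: 777/383 ≈ 2.0287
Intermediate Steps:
L(X) = 4 - 2*X² (L(X) = 4 - 2*X*X = 4 - 2*X²)
(-343 - 434)/(H + L(-13)) = (-343 - 434)/(-49 + (4 - 2*(-13)²)) = -777/(-49 + (4 - 2*169)) = -777/(-49 + (4 - 338)) = -777/(-49 - 334) = -777/(-383) = -777*(-1/383) = 777/383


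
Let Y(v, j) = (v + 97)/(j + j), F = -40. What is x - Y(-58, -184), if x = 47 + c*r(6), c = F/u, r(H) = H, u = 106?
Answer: 874595/19504 ≈ 44.842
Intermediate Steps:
c = -20/53 (c = -40/106 = -40*1/106 = -20/53 ≈ -0.37736)
Y(v, j) = (97 + v)/(2*j) (Y(v, j) = (97 + v)/((2*j)) = (97 + v)*(1/(2*j)) = (97 + v)/(2*j))
x = 2371/53 (x = 47 - 20/53*6 = 47 - 120/53 = 2371/53 ≈ 44.736)
x - Y(-58, -184) = 2371/53 - (97 - 58)/(2*(-184)) = 2371/53 - (-1)*39/(2*184) = 2371/53 - 1*(-39/368) = 2371/53 + 39/368 = 874595/19504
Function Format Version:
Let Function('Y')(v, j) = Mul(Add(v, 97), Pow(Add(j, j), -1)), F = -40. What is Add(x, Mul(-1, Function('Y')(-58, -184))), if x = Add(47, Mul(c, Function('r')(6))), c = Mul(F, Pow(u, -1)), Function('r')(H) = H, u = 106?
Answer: Rational(874595, 19504) ≈ 44.842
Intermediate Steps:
c = Rational(-20, 53) (c = Mul(-40, Pow(106, -1)) = Mul(-40, Rational(1, 106)) = Rational(-20, 53) ≈ -0.37736)
Function('Y')(v, j) = Mul(Rational(1, 2), Pow(j, -1), Add(97, v)) (Function('Y')(v, j) = Mul(Add(97, v), Pow(Mul(2, j), -1)) = Mul(Add(97, v), Mul(Rational(1, 2), Pow(j, -1))) = Mul(Rational(1, 2), Pow(j, -1), Add(97, v)))
x = Rational(2371, 53) (x = Add(47, Mul(Rational(-20, 53), 6)) = Add(47, Rational(-120, 53)) = Rational(2371, 53) ≈ 44.736)
Add(x, Mul(-1, Function('Y')(-58, -184))) = Add(Rational(2371, 53), Mul(-1, Mul(Rational(1, 2), Pow(-184, -1), Add(97, -58)))) = Add(Rational(2371, 53), Mul(-1, Mul(Rational(1, 2), Rational(-1, 184), 39))) = Add(Rational(2371, 53), Mul(-1, Rational(-39, 368))) = Add(Rational(2371, 53), Rational(39, 368)) = Rational(874595, 19504)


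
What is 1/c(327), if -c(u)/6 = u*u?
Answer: -1/641574 ≈ -1.5587e-6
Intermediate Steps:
c(u) = -6*u² (c(u) = -6*u*u = -6*u²)
1/c(327) = 1/(-6*327²) = 1/(-6*106929) = 1/(-641574) = -1/641574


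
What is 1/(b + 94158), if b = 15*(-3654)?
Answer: 1/39348 ≈ 2.5414e-5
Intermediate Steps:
b = -54810
1/(b + 94158) = 1/(-54810 + 94158) = 1/39348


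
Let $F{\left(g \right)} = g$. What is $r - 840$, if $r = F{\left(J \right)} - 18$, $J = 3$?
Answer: $-855$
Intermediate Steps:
$r = -15$ ($r = 3 - 18 = -15$)
$r - 840 = -15 - 840 = -855$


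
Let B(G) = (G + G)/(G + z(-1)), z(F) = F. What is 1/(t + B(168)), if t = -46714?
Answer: -167/7800902 ≈ -2.1408e-5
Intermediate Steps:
B(G) = 2*G/(-1 + G) (B(G) = (G + G)/(G - 1) = (2*G)/(-1 + G) = 2*G/(-1 + G))
1/(t + B(168)) = 1/(-46714 + 2*168/(-1 + 168)) = 1/(-46714 + 2*168/167) = 1/(-46714 + 2*168*(1/167)) = 1/(-46714 + 336/167) = 1/(-7800902/167) = -167/7800902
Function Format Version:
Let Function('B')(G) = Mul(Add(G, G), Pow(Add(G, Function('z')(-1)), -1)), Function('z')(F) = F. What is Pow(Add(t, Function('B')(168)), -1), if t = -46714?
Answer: Rational(-167, 7800902) ≈ -2.1408e-5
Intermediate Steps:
Function('B')(G) = Mul(2, G, Pow(Add(-1, G), -1)) (Function('B')(G) = Mul(Add(G, G), Pow(Add(G, -1), -1)) = Mul(Mul(2, G), Pow(Add(-1, G), -1)) = Mul(2, G, Pow(Add(-1, G), -1)))
Pow(Add(t, Function('B')(168)), -1) = Pow(Add(-46714, Mul(2, 168, Pow(Add(-1, 168), -1))), -1) = Pow(Add(-46714, Mul(2, 168, Pow(167, -1))), -1) = Pow(Add(-46714, Mul(2, 168, Rational(1, 167))), -1) = Pow(Add(-46714, Rational(336, 167)), -1) = Pow(Rational(-7800902, 167), -1) = Rational(-167, 7800902)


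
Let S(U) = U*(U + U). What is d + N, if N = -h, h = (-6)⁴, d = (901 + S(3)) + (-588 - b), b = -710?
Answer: -255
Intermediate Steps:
S(U) = 2*U² (S(U) = U*(2*U) = 2*U²)
d = 1041 (d = (901 + 2*3²) + (-588 - 1*(-710)) = (901 + 2*9) + (-588 + 710) = (901 + 18) + 122 = 919 + 122 = 1041)
h = 1296
N = -1296 (N = -1*1296 = -1296)
d + N = 1041 - 1296 = -255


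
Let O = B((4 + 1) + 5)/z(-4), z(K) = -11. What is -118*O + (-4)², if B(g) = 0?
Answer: 16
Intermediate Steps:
O = 0 (O = 0/(-11) = 0*(-1/11) = 0)
-118*O + (-4)² = -118*0 + (-4)² = 0 + 16 = 16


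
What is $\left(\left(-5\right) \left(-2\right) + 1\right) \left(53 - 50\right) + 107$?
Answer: $140$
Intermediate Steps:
$\left(\left(-5\right) \left(-2\right) + 1\right) \left(53 - 50\right) + 107 = \left(10 + 1\right) 3 + 107 = 11 \cdot 3 + 107 = 33 + 107 = 140$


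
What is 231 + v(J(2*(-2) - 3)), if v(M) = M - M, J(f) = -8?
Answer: 231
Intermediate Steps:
v(M) = 0
231 + v(J(2*(-2) - 3)) = 231 + 0 = 231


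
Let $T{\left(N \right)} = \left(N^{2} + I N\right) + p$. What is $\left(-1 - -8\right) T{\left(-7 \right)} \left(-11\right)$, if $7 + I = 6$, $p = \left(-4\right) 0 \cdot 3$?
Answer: $-4312$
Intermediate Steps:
$p = 0$ ($p = 0 \cdot 3 = 0$)
$I = -1$ ($I = -7 + 6 = -1$)
$T{\left(N \right)} = N^{2} - N$ ($T{\left(N \right)} = \left(N^{2} - N\right) + 0 = N^{2} - N$)
$\left(-1 - -8\right) T{\left(-7 \right)} \left(-11\right) = \left(-1 - -8\right) \left(- 7 \left(-1 - 7\right)\right) \left(-11\right) = \left(-1 + 8\right) \left(\left(-7\right) \left(-8\right)\right) \left(-11\right) = 7 \cdot 56 \left(-11\right) = 392 \left(-11\right) = -4312$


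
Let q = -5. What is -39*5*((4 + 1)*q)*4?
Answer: 19500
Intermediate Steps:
-39*5*((4 + 1)*q)*4 = -39*5*((4 + 1)*(-5))*4 = -39*5*(5*(-5))*4 = -39*5*(-25)*4 = -(-4875)*4 = -39*(-500) = 19500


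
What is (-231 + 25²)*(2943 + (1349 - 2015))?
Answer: 897138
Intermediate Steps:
(-231 + 25²)*(2943 + (1349 - 2015)) = (-231 + 625)*(2943 - 666) = 394*2277 = 897138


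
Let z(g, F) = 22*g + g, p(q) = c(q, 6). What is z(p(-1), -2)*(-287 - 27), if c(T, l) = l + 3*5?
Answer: -151662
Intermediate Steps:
c(T, l) = 15 + l (c(T, l) = l + 15 = 15 + l)
p(q) = 21 (p(q) = 15 + 6 = 21)
z(g, F) = 23*g
z(p(-1), -2)*(-287 - 27) = (23*21)*(-287 - 27) = 483*(-314) = -151662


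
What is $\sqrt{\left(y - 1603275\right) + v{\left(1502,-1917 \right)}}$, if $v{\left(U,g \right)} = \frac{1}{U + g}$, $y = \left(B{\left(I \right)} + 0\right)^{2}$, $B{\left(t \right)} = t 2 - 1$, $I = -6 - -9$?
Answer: $\frac{3 i \sqrt{30679970185}}{415} \approx 1266.2 i$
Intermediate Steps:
$I = 3$ ($I = -6 + 9 = 3$)
$B{\left(t \right)} = -1 + 2 t$ ($B{\left(t \right)} = 2 t - 1 = -1 + 2 t$)
$y = 25$ ($y = \left(\left(-1 + 2 \cdot 3\right) + 0\right)^{2} = \left(\left(-1 + 6\right) + 0\right)^{2} = \left(5 + 0\right)^{2} = 5^{2} = 25$)
$\sqrt{\left(y - 1603275\right) + v{\left(1502,-1917 \right)}} = \sqrt{\left(25 - 1603275\right) + \frac{1}{1502 - 1917}} = \sqrt{-1603250 + \frac{1}{-415}} = \sqrt{-1603250 - \frac{1}{415}} = \sqrt{- \frac{665348751}{415}} = \frac{3 i \sqrt{30679970185}}{415}$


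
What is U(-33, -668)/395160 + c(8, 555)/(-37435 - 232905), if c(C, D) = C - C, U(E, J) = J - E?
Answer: -127/79032 ≈ -0.0016069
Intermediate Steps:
c(C, D) = 0
U(-33, -668)/395160 + c(8, 555)/(-37435 - 232905) = (-668 - 1*(-33))/395160 + 0/(-37435 - 232905) = (-668 + 33)*(1/395160) + 0/(-270340) = -635*1/395160 + 0*(-1/270340) = -127/79032 + 0 = -127/79032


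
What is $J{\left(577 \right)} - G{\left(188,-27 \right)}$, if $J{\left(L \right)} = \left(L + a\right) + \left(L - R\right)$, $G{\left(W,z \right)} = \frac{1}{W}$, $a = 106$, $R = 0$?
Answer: $\frac{236879}{188} \approx 1260.0$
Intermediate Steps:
$J{\left(L \right)} = 106 + 2 L$ ($J{\left(L \right)} = \left(L + 106\right) + \left(L - 0\right) = \left(106 + L\right) + \left(L + 0\right) = \left(106 + L\right) + L = 106 + 2 L$)
$J{\left(577 \right)} - G{\left(188,-27 \right)} = \left(106 + 2 \cdot 577\right) - \frac{1}{188} = \left(106 + 1154\right) - \frac{1}{188} = 1260 - \frac{1}{188} = \frac{236879}{188}$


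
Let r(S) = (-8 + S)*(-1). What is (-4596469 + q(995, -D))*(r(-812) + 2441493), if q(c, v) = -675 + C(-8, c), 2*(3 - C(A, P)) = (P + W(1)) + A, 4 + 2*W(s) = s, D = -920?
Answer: -44915442707455/4 ≈ -1.1229e+13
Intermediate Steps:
W(s) = -2 + s/2
C(A, P) = 15/4 - A/2 - P/2 (C(A, P) = 3 - ((P + (-2 + (1/2)*1)) + A)/2 = 3 - ((P + (-2 + 1/2)) + A)/2 = 3 - ((P - 3/2) + A)/2 = 3 - ((-3/2 + P) + A)/2 = 3 - (-3/2 + A + P)/2 = 3 + (3/4 - A/2 - P/2) = 15/4 - A/2 - P/2)
r(S) = 8 - S
q(c, v) = -2669/4 - c/2 (q(c, v) = -675 + (15/4 - 1/2*(-8) - c/2) = -675 + (15/4 + 4 - c/2) = -675 + (31/4 - c/2) = -2669/4 - c/2)
(-4596469 + q(995, -D))*(r(-812) + 2441493) = (-4596469 + (-2669/4 - 1/2*995))*((8 - 1*(-812)) + 2441493) = (-4596469 + (-2669/4 - 995/2))*((8 + 812) + 2441493) = (-4596469 - 4659/4)*(820 + 2441493) = -18390535/4*2442313 = -44915442707455/4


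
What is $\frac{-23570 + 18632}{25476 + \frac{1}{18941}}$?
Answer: $- \frac{93530658}{482540917} \approx -0.19383$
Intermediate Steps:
$\frac{-23570 + 18632}{25476 + \frac{1}{18941}} = - \frac{4938}{25476 + \frac{1}{18941}} = - \frac{4938}{\frac{482540917}{18941}} = \left(-4938\right) \frac{18941}{482540917} = - \frac{93530658}{482540917}$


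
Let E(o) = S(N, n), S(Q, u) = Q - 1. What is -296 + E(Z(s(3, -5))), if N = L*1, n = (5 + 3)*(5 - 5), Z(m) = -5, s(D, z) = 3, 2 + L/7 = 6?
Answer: -269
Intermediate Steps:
L = 28 (L = -14 + 7*6 = -14 + 42 = 28)
n = 0 (n = 8*0 = 0)
N = 28 (N = 28*1 = 28)
S(Q, u) = -1 + Q
E(o) = 27 (E(o) = -1 + 28 = 27)
-296 + E(Z(s(3, -5))) = -296 + 27 = -269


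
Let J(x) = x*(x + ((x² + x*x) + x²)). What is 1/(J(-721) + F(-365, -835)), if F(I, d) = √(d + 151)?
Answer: -561948121/631571381390861624 - 3*I*√19/631571381390861624 ≈ -8.8976e-10 - 2.0705e-17*I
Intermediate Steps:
F(I, d) = √(151 + d)
J(x) = x*(x + 3*x²) (J(x) = x*(x + ((x² + x²) + x²)) = x*(x + (2*x² + x²)) = x*(x + 3*x²))
1/(J(-721) + F(-365, -835)) = 1/((-721)²*(1 + 3*(-721)) + √(151 - 835)) = 1/(519841*(1 - 2163) + √(-684)) = 1/(519841*(-2162) + 6*I*√19) = 1/(-1123896242 + 6*I*√19)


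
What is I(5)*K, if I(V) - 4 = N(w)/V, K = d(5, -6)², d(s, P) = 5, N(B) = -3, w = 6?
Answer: 85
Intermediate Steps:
K = 25 (K = 5² = 25)
I(V) = 4 - 3/V
I(5)*K = (4 - 3/5)*25 = (4 - 3*⅕)*25 = (4 - ⅗)*25 = (17/5)*25 = 85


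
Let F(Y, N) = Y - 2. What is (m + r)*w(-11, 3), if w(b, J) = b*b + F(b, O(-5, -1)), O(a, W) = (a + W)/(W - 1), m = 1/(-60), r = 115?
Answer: 62091/5 ≈ 12418.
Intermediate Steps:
m = -1/60 ≈ -0.016667
O(a, W) = (W + a)/(-1 + W)
F(Y, N) = -2 + Y
w(b, J) = -2 + b + b² (w(b, J) = b*b + (-2 + b) = b² + (-2 + b) = -2 + b + b²)
(m + r)*w(-11, 3) = (-1/60 + 115)*(-2 - 11 + (-11)²) = 6899*(-2 - 11 + 121)/60 = (6899/60)*108 = 62091/5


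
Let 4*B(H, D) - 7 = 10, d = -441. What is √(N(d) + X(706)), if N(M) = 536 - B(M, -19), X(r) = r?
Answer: √4951/2 ≈ 35.182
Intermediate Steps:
B(H, D) = 17/4 (B(H, D) = 7/4 + (¼)*10 = 7/4 + 5/2 = 17/4)
N(M) = 2127/4 (N(M) = 536 - 1*17/4 = 536 - 17/4 = 2127/4)
√(N(d) + X(706)) = √(2127/4 + 706) = √(4951/4) = √4951/2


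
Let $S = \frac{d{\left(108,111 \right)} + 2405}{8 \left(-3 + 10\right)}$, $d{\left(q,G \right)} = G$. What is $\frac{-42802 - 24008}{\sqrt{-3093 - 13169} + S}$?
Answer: $- \frac{196109620}{1194331} + \frac{4364920 i \sqrt{16262}}{1194331} \approx -164.2 + 466.06 i$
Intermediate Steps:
$S = \frac{629}{14}$ ($S = \frac{111 + 2405}{8 \left(-3 + 10\right)} = \frac{2516}{8 \cdot 7} = \frac{2516}{56} = 2516 \cdot \frac{1}{56} = \frac{629}{14} \approx 44.929$)
$\frac{-42802 - 24008}{\sqrt{-3093 - 13169} + S} = \frac{-42802 - 24008}{\sqrt{-3093 - 13169} + \frac{629}{14}} = - \frac{66810}{\sqrt{-16262} + \frac{629}{14}} = - \frac{66810}{i \sqrt{16262} + \frac{629}{14}} = - \frac{66810}{\frac{629}{14} + i \sqrt{16262}}$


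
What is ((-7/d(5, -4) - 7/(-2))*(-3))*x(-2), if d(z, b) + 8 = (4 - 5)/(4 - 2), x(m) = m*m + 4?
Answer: -1764/17 ≈ -103.76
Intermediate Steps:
x(m) = 4 + m² (x(m) = m² + 4 = 4 + m²)
d(z, b) = -17/2 (d(z, b) = -8 + (4 - 5)/(4 - 2) = -8 - 1/2 = -8 - 1*½ = -8 - ½ = -17/2)
((-7/d(5, -4) - 7/(-2))*(-3))*x(-2) = ((-7/(-17/2) - 7/(-2))*(-3))*(4 + (-2)²) = ((-7*(-2/17) - 7*(-½))*(-3))*(4 + 4) = ((14/17 + 7/2)*(-3))*8 = ((147/34)*(-3))*8 = -441/34*8 = -1764/17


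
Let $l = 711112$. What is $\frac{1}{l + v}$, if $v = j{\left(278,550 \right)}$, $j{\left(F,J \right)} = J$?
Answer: $\frac{1}{711662} \approx 1.4052 \cdot 10^{-6}$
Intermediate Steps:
$v = 550$
$\frac{1}{l + v} = \frac{1}{711112 + 550} = \frac{1}{711662}$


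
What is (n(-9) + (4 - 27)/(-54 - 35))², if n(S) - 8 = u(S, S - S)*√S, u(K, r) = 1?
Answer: 468936/7921 + 4410*I/89 ≈ 59.202 + 49.551*I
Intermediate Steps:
n(S) = 8 + √S (n(S) = 8 + 1*√S = 8 + √S)
(n(-9) + (4 - 27)/(-54 - 35))² = ((8 + √(-9)) + (4 - 27)/(-54 - 35))² = ((8 + 3*I) - 23/(-89))² = ((8 + 3*I) - 23*(-1/89))² = ((8 + 3*I) + 23/89)² = (735/89 + 3*I)²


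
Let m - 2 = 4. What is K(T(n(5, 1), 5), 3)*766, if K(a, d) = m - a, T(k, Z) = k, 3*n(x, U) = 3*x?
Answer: 766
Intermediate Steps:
n(x, U) = x (n(x, U) = (3*x)/3 = x)
m = 6 (m = 2 + 4 = 6)
K(a, d) = 6 - a
K(T(n(5, 1), 5), 3)*766 = (6 - 1*5)*766 = (6 - 5)*766 = 1*766 = 766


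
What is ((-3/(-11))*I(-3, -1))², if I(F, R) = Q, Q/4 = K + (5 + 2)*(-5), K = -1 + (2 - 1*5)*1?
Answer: 219024/121 ≈ 1810.1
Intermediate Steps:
K = -4 (K = -1 + (2 - 5)*1 = -1 - 3*1 = -1 - 3 = -4)
Q = -156 (Q = 4*(-4 + (5 + 2)*(-5)) = 4*(-4 + 7*(-5)) = 4*(-4 - 35) = 4*(-39) = -156)
I(F, R) = -156
((-3/(-11))*I(-3, -1))² = (-3/(-11)*(-156))² = (-3*(-1/11)*(-156))² = ((3/11)*(-156))² = (-468/11)² = 219024/121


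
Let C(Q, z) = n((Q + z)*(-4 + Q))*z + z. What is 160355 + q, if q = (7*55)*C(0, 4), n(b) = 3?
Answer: 166515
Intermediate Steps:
C(Q, z) = 4*z (C(Q, z) = 3*z + z = 4*z)
q = 6160 (q = (7*55)*(4*4) = 385*16 = 6160)
160355 + q = 160355 + 6160 = 166515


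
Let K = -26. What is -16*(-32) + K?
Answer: 486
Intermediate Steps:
-16*(-32) + K = -16*(-32) - 26 = 512 - 26 = 486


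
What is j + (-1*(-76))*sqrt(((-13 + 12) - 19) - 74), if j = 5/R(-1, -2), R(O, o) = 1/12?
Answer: 60 + 76*I*sqrt(94) ≈ 60.0 + 736.85*I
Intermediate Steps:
R(O, o) = 1/12
j = 60 (j = 5/(1/12) = 5*12 = 60)
j + (-1*(-76))*sqrt(((-13 + 12) - 19) - 74) = 60 + (-1*(-76))*sqrt(((-13 + 12) - 19) - 74) = 60 + 76*sqrt((-1 - 19) - 74) = 60 + 76*sqrt(-20 - 74) = 60 + 76*sqrt(-94) = 60 + 76*(I*sqrt(94)) = 60 + 76*I*sqrt(94)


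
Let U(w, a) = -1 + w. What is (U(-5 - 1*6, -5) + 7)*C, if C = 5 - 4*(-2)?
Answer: -65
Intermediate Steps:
C = 13 (C = 5 + 8 = 13)
(U(-5 - 1*6, -5) + 7)*C = ((-1 + (-5 - 1*6)) + 7)*13 = ((-1 + (-5 - 6)) + 7)*13 = ((-1 - 11) + 7)*13 = (-12 + 7)*13 = -5*13 = -65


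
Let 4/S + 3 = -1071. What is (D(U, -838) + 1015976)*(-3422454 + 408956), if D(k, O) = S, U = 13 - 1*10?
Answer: -1644101556826780/537 ≈ -3.0616e+12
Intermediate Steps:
U = 3 (U = 13 - 10 = 3)
S = -2/537 (S = 4/(-3 - 1071) = 4/(-1074) = 4*(-1/1074) = -2/537 ≈ -0.0037244)
D(k, O) = -2/537
(D(U, -838) + 1015976)*(-3422454 + 408956) = (-2/537 + 1015976)*(-3422454 + 408956) = (545579110/537)*(-3013498) = -1644101556826780/537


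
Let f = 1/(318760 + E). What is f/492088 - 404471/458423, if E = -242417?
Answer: -15194953850218241/17221794217851832 ≈ -0.88231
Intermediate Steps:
f = 1/76343 (f = 1/(318760 - 242417) = 1/76343 ≈ 1.3099e-5)
f/492088 - 404471/458423 = (1/76343)/492088 - 404471/458423 = (1/76343)*(1/492088) - 404471*1/458423 = 1/37567474184 - 404471/458423 = -15194953850218241/17221794217851832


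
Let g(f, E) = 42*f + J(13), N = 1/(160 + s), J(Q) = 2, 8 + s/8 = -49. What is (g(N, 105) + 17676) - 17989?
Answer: -46049/148 ≈ -311.14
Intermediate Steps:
s = -456 (s = -64 + 8*(-49) = -64 - 392 = -456)
N = -1/296 (N = 1/(160 - 456) = 1/(-296) = -1/296 ≈ -0.0033784)
g(f, E) = 2 + 42*f (g(f, E) = 42*f + 2 = 2 + 42*f)
(g(N, 105) + 17676) - 17989 = ((2 + 42*(-1/296)) + 17676) - 17989 = ((2 - 21/148) + 17676) - 17989 = (275/148 + 17676) - 17989 = 2616323/148 - 17989 = -46049/148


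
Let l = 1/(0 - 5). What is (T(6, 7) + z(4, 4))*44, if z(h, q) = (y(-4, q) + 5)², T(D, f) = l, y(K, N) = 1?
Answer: 7876/5 ≈ 1575.2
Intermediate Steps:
l = -⅕ (l = 1/(-5) = -⅕ ≈ -0.20000)
T(D, f) = -⅕
z(h, q) = 36 (z(h, q) = (1 + 5)² = 6² = 36)
(T(6, 7) + z(4, 4))*44 = (-⅕ + 36)*44 = (179/5)*44 = 7876/5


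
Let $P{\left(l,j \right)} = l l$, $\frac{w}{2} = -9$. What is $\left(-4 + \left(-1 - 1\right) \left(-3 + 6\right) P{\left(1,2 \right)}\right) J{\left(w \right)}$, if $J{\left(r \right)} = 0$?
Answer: $0$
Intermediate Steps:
$w = -18$ ($w = 2 \left(-9\right) = -18$)
$P{\left(l,j \right)} = l^{2}$
$\left(-4 + \left(-1 - 1\right) \left(-3 + 6\right) P{\left(1,2 \right)}\right) J{\left(w \right)} = \left(-4 + \left(-1 - 1\right) \left(-3 + 6\right) 1^{2}\right) 0 = \left(-4 + \left(-2\right) 3 \cdot 1\right) 0 = \left(-4 - 6\right) 0 = \left(-10\right) 0 = 0$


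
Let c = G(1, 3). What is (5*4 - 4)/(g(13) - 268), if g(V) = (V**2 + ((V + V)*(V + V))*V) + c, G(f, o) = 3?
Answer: 4/2173 ≈ 0.0018408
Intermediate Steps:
c = 3
g(V) = 3 + V**2 + 4*V**3 (g(V) = (V**2 + ((V + V)*(V + V))*V) + 3 = (V**2 + ((2*V)*(2*V))*V) + 3 = (V**2 + (4*V**2)*V) + 3 = (V**2 + 4*V**3) + 3 = 3 + V**2 + 4*V**3)
(5*4 - 4)/(g(13) - 268) = (5*4 - 4)/((3 + 13**2 + 4*13**3) - 268) = (20 - 4)/((3 + 169 + 4*2197) - 268) = 16/((3 + 169 + 8788) - 268) = 16/(8960 - 268) = 16/8692 = 16*(1/8692) = 4/2173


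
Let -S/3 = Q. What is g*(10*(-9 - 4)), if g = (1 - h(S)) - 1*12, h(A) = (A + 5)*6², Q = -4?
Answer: 80990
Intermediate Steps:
S = 12 (S = -3*(-4) = 12)
h(A) = 180 + 36*A (h(A) = (5 + A)*36 = 180 + 36*A)
g = -623 (g = (1 - (180 + 36*12)) - 1*12 = (1 - (180 + 432)) - 12 = (1 - 1*612) - 12 = (1 - 612) - 12 = -611 - 12 = -623)
g*(10*(-9 - 4)) = -6230*(-9 - 4) = -6230*(-13) = -623*(-130) = 80990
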